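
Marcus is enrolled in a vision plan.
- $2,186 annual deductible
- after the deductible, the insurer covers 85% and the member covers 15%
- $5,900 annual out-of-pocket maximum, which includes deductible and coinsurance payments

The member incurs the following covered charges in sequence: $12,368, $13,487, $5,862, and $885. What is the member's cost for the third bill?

$163.65

Claim 1 — $12,368: $2,186 finishes the deductible; $10,182 goes to coinsurance; 15% of $10,182 = $1,527.30. Cost to member: $3,713.30. OOP to date $3,713.30.
Claim 2 — $13,487: deductible already satisfied, so member's share is 15% × $13,487 = $2,023.05. Cost to member: $2,023.05. OOP to date $5,736.35.
Claim 3 — $5,862: deductible met; 15% of $5,862 = $879.30. Adding that to $5,736.35 gives $6,615.65, past the $5,900 cap; member pays only $5,900 − $5,736.35 = $163.65.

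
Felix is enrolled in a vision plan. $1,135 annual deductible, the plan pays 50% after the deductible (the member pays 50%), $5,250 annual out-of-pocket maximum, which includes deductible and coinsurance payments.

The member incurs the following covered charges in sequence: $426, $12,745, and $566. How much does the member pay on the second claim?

Bill 1, $426: fully absorbed by the deductible. Cost to member: $426. OOP to date $426.
Bill 2, $12,745: $709 to deductible, leaving $12,036; 50% of $12,036 = $6,018. Deductible plus coinsurance: $709 + $6,018 = $6,727. That would push OOP to $7,153, over the $5,250 cap, so member pays $5,250 − $426 = $4,824.

$4,824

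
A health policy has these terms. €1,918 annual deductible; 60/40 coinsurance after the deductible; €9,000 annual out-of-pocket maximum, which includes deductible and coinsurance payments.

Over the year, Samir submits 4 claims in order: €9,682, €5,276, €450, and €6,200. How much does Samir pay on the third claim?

Bill 1, €9,682: deductible takes €1,918, €7,764 remains; 40% of €7,764 = €3,105.60. Patient pays €5,023.60; OOP now €5,023.60.
Bill 2, €5,276: deductible met; 40% of €5,276 = €2,110.40. Patient owes €2,110.40 (running OOP €7,134).
Bill 3, €450: deductible already satisfied, so patient's share is 40% × €450 = €180. Patient pays €180; OOP now €7,314.

€180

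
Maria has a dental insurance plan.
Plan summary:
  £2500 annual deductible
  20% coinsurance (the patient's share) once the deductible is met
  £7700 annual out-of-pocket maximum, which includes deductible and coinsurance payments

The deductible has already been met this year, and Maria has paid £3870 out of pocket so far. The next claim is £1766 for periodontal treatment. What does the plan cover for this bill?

£1412.80

With the deductible met, the entire £1766 is subject to coinsurance.
Patient's 20% share of £1766 is £353.20.
Cumulative spending £3870 + £353.20 = £4223.20 stays under the £7700 maximum.
Insurer pays the balance: £1766 − £353.20 = £1412.80.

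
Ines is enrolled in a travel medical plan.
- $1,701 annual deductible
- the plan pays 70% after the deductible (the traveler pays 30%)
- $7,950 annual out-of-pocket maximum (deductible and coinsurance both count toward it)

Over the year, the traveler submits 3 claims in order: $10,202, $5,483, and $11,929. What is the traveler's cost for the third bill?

Claim 1 ($10,202): $1,701 to deductible, leaving $8,501; 30% of $8,501 = $2,550.30. Cost to traveler: $4,251.30. OOP to date $4,251.30.
Claim 2 ($5,483): 30% coinsurance on $5,483 = $1,644.90. Traveler pays $1,644.90; OOP now $5,896.20.
Claim 3 ($11,929): deductible met; 30% of $11,929 = $3,578.70. That would push OOP to $9,474.90, over the $7,950 cap, so traveler pays $7,950 − $5,896.20 = $2,053.80.

$2,053.80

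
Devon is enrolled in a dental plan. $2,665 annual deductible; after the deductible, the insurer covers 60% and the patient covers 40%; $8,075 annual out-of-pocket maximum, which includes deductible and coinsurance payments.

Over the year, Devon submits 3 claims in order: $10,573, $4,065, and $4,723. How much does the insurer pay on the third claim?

#1 ($10,573): $2,665 to deductible, leaving $7,908; patient's 40% is $3,163.20. Patient pays $5,828.20; OOP now $5,828.20. Insurer: $10,573 − $5,828.20 = $4,744.80.
#2 ($4,065): deductible already satisfied, so patient's share is 40% × $4,065 = $1,626. Cost to patient: $1,626. OOP to date $7,454.20. Plan pays $4,065 − $1,626 = $2,439.
#3 ($4,723): deductible met; 40% of $4,723 = $1,889.20. OOP would hit $9,343.40 > $8,075, so the cap limits the patient to $8,075 − $7,454.20 = $620.80. Plan pays $4,723 − $620.80 = $4,102.20.

$4,102.20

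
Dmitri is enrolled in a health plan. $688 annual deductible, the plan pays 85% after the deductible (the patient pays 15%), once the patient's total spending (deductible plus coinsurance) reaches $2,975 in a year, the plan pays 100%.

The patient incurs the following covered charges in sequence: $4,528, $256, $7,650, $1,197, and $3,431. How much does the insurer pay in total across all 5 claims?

$14,087

Claim 1 — $4,528: $688 to deductible, leaving $3,840; patient's 15% is $576. Cost to patient: $1,264. OOP to date $1,264. Insurer: $4,528 − $1,264 = $3,264.
Claim 2 — $256: 15% coinsurance on $256 = $38.40. Patient pays $38.40; OOP now $1,302.40. Plan pays $256 − $38.40 = $217.60.
Claim 3 — $7,650: 15% coinsurance on $7,650 = $1,147.50. Cost to patient: $1,147.50. OOP to date $2,449.90. Plan pays $7,650 − $1,147.50 = $6,502.50.
Claim 4 — $1,197: deductible already satisfied, so patient's share is 15% × $1,197 = $179.55. Patient pays $179.55; OOP now $2,629.45. Plan pays $1,197 − $179.55 = $1,017.45.
Claim 5 — $3,431: 15% coinsurance on $3,431 = $514.65. That would push OOP to $3,144.10, over the $2,975 cap, so patient pays $2,975 − $2,629.45 = $345.55. Insurer: $3,431 − $345.55 = $3,085.45.
Insurer total: $3,264 + $217.60 + $6,502.50 + $1,017.45 + $3,085.45 = $14,087.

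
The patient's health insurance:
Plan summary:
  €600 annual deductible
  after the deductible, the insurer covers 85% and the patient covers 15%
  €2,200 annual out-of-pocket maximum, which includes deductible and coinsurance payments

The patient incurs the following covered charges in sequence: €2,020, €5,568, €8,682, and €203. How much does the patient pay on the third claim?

Claim 1 (€2,020): deductible takes €600, €1,420 remains; patient's 15% is €213. Patient owes €813 (running OOP €813).
Claim 2 (€5,568): 15% coinsurance on €5,568 = €835.20. Patient pays €835.20; OOP now €1,648.20.
Claim 3 (€8,682): 15% coinsurance on €8,682 = €1,302.30. OOP would hit €2,950.50 > €2,200, so the cap limits the patient to €2,200 − €1,648.20 = €551.80.

€551.80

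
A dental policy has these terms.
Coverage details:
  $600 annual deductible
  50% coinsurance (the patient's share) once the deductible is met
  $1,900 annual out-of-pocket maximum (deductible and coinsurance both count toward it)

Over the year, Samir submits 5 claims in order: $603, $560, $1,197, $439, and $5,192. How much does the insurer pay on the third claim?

$598.50

Claim 1 ($603): deductible takes $600, $3 remains; 50% of $3 = $1.50. Cost to patient: $601.50. OOP to date $601.50. Insurer: $603 − $601.50 = $1.50.
Claim 2 ($560): 50% coinsurance on $560 = $280. Cost to patient: $280. OOP to date $881.50. Plan pays $560 − $280 = $280.
Claim 3 ($1,197): 50% coinsurance on $1,197 = $598.50. Cost to patient: $598.50. OOP to date $1,480. Plan pays $1,197 − $598.50 = $598.50.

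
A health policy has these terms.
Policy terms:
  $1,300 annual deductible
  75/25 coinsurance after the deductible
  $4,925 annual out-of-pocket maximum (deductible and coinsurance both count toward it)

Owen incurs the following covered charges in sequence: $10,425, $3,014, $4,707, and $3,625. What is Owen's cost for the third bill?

$590.25

Claim 1 — $10,425: $1,300 to deductible, leaving $9,125; patient's 25% is $2,281.25. Cost to patient: $3,581.25. OOP to date $3,581.25.
Claim 2 — $3,014: deductible already satisfied, so patient's share is 25% × $3,014 = $753.50. Patient pays $753.50; OOP now $4,334.75.
Claim 3 — $4,707: 25% coinsurance on $4,707 = $1,176.75. Adding that to $4,334.75 gives $5,511.50, past the $4,925 cap; patient pays only $4,925 − $4,334.75 = $590.25.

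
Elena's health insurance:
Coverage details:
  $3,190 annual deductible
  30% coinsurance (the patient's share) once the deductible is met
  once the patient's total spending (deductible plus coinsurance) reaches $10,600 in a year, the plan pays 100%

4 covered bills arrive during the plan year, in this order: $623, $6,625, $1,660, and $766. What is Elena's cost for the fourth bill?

$229.80

#1 ($623): all of it applies to the deductible. Cost to patient: $623. OOP to date $623.
#2 ($6,625): $2,567 to deductible, leaving $4,058; coinsurance $4,058 × 30% = $1,217.40. Patient owes $3,784.40 (running OOP $4,407.40).
#3 ($1,660): deductible already satisfied, so patient's share is 30% × $1,660 = $498. Patient owes $498 (running OOP $4,905.40).
#4 ($766): deductible already satisfied, so patient's share is 30% × $766 = $229.80. Patient owes $229.80 (running OOP $5,135.20).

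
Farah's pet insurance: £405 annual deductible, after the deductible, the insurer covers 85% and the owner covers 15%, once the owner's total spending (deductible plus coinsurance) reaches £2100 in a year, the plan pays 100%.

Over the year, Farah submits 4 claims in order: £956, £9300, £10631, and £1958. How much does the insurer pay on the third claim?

£10413.65

Claim 1 (£956): deductible takes £405, £551 remains; coinsurance £551 × 15% = £82.65. Owner pays £487.65; OOP now £487.65. Plan pays £956 − £487.65 = £468.35.
Claim 2 (£9300): deductible already satisfied, so owner's share is 15% × £9300 = £1395. Owner owes £1395 (running OOP £1882.65). Plan pays £9300 − £1395 = £7905.
Claim 3 (£10631): 15% coinsurance on £10631 = £1594.65. That would push OOP to £3477.30, over the £2100 cap, so owner pays £2100 − £1882.65 = £217.35. Plan pays £10631 − £217.35 = £10413.65.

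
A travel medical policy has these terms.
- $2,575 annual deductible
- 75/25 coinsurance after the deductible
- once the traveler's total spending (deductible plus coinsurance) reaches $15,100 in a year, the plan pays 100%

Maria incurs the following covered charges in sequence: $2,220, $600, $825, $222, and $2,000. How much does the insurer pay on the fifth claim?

Claim 1 ($2,220): all of it applies to the deductible. Traveler pays $2,220; OOP now $2,220. Insurer: $2,220 − $2,220 = $0.
Claim 2 ($600): $355 to deductible, leaving $245; coinsurance $245 × 25% = $61.25. Traveler owes $416.25 (running OOP $2,636.25). Insurer: $600 − $416.25 = $183.75.
Claim 3 ($825): deductible already satisfied, so traveler's share is 25% × $825 = $206.25. Traveler pays $206.25; OOP now $2,842.50. Insurer: $825 − $206.25 = $618.75.
Claim 4 ($222): deductible already satisfied, so traveler's share is 25% × $222 = $55.50. Traveler pays $55.50; OOP now $2,898. Plan pays $222 − $55.50 = $166.50.
Claim 5 ($2,000): deductible met; 25% of $2,000 = $500. Cost to traveler: $500. OOP to date $3,398. Plan pays $2,000 − $500 = $1,500.

$1,500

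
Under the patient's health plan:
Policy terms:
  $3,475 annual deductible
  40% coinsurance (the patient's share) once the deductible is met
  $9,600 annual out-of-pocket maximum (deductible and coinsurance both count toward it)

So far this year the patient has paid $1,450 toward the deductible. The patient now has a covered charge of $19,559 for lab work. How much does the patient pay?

Deductible still to meet: $3,475 − $1,450 = $2,025.
That leaves $19,559 − $2,025 = $17,534 for coinsurance.
40% of $17,534 = $7,013.60 falls to the patient.
So the patient owes $2,025 + $7,013.60 = $9,038.60 before any cap.
Year-to-date out-of-pocket would reach $1,450 + $9,038.60 = $10,488.60, above the $9,600 maximum, so the patient pays only $9,600 − $1,450 = $8,150.

$8,150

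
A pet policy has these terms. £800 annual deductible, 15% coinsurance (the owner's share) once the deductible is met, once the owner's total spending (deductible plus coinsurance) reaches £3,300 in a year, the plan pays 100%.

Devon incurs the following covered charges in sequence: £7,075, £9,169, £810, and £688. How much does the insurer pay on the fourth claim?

£626.10

Claim 1 (£7,075): £800 to deductible, leaving £6,275; owner's 15% is £941.25. Owner pays £1,741.25; OOP now £1,741.25. Plan pays £7,075 − £1,741.25 = £5,333.75.
Claim 2 (£9,169): deductible met; 15% of £9,169 = £1,375.35. Owner owes £1,375.35 (running OOP £3,116.60). Insurer: £9,169 − £1,375.35 = £7,793.65.
Claim 3 (£810): deductible already satisfied, so owner's share is 15% × £810 = £121.50. Cost to owner: £121.50. OOP to date £3,238.10. Plan pays £810 − £121.50 = £688.50.
Claim 4 (£688): deductible already satisfied, so owner's share is 15% × £688 = £103.20. Adding that to £3,238.10 gives £3,341.30, past the £3,300 cap; owner pays only £3,300 − £3,238.10 = £61.90. Insurer: £688 − £61.90 = £626.10.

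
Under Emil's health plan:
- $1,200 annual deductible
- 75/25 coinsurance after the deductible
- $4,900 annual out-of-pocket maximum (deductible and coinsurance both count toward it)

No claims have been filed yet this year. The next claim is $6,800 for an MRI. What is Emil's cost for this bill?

$2,600

Deductible not yet touched, so the first $1,200 of the bill goes to the deductible.
After the $1,200 deductible portion, $6,800 − $1,200 = $5,600 is subject to coinsurance.
Coinsurance: $5,600 × 25% = $1,400.
That puts the patient's cost at $1,200 + $1,400 = $2,600 before any cap.
Cumulative spending $0 + $2,600 = $2,600 stays under the $4,900 maximum.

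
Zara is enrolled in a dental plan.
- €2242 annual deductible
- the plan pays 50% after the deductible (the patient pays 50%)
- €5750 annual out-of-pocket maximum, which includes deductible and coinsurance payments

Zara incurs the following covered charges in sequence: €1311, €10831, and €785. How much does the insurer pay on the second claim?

Claim 1 (€1311): all of it applies to the deductible. Patient pays €1311; OOP now €1311. Plan pays €1311 − €1311 = €0.
Claim 2 (€10831): €931 to deductible, leaving €9900; 50% of €9900 = €4950. Claim cost before the cap: €931 + €4950 = €5881. OOP would hit €7192 > €5750, so the cap limits the patient to €5750 − €1311 = €4439. Plan pays €10831 − €4439 = €6392.

€6392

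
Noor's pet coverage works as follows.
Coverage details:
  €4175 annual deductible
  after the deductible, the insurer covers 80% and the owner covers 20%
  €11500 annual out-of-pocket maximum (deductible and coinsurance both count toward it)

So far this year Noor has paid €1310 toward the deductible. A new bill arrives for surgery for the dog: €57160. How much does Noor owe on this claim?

Remaining deductible: €4175 − €1310 = €2865.
The remaining €54295 (= €57160 − €2865) moves to coinsurance.
20% of €54295 = €10859 falls to the owner.
Owner responsibility before any cap: €2865 + €10859 = €13724.
That would bring total out-of-pocket to €15034, past the €11500 cap. The owner is capped at €11500 − €1310 = €10190 on this claim.

€10190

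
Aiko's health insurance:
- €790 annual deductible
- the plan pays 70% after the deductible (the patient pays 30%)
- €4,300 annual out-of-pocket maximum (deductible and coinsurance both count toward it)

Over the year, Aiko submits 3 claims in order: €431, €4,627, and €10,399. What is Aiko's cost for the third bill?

Claim 1 (€431): entire amount goes to the deductible. Cost to patient: €431. OOP to date €431.
Claim 2 (€4,627): €359 finishes the deductible; €4,268 goes to coinsurance; patient's 30% is €1,280.40. Patient pays €1,639.40; OOP now €2,070.40.
Claim 3 (€10,399): deductible already satisfied, so patient's share is 30% × €10,399 = €3,119.70. OOP would hit €5,190.10 > €4,300, so the cap limits the patient to €4,300 − €2,070.40 = €2,229.60.

€2,229.60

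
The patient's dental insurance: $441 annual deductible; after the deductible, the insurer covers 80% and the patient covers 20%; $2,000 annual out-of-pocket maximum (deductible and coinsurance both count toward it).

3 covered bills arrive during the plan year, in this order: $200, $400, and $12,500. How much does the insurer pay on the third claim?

Claim 1 — $200: entire amount goes to the deductible. Cost to patient: $200. OOP to date $200. Plan pays $200 − $200 = $0.
Claim 2 — $400: deductible takes $241, $159 remains; patient's 20% is $31.80. Patient owes $272.80 (running OOP $472.80). Insurer: $400 − $272.80 = $127.20.
Claim 3 — $12,500: deductible met; 20% of $12,500 = $2,500. That would push OOP to $2,972.80, over the $2,000 cap, so patient pays $2,000 − $472.80 = $1,527.20. Insurer: $12,500 − $1,527.20 = $10,972.80.

$10,972.80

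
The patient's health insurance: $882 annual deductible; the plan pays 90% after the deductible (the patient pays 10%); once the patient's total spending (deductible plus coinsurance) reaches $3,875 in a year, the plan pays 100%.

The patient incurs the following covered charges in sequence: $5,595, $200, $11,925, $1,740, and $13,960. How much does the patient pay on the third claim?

#1 ($5,595): deductible takes $882, $4,713 remains; 10% of $4,713 = $471.30. Cost to patient: $1,353.30. OOP to date $1,353.30.
#2 ($200): 10% coinsurance on $200 = $20. Patient pays $20; OOP now $1,373.30.
#3 ($11,925): 10% coinsurance on $11,925 = $1,192.50. Patient pays $1,192.50; OOP now $2,565.80.

$1,192.50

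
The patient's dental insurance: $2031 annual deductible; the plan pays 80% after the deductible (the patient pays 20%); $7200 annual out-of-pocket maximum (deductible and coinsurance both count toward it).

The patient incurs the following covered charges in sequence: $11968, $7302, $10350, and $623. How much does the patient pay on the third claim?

#1 ($11968): $2031 to deductible, leaving $9937; coinsurance $9937 × 20% = $1987.40. Cost to patient: $4018.40. OOP to date $4018.40.
#2 ($7302): 20% coinsurance on $7302 = $1460.40. Patient pays $1460.40; OOP now $5478.80.
#3 ($10350): 20% coinsurance on $10350 = $2070. That would push OOP to $7548.80, over the $7200 cap, so patient pays $7200 − $5478.80 = $1721.20.

$1721.20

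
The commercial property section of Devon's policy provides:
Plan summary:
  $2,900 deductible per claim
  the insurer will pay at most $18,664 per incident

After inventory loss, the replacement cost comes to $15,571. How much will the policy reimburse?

Subtract the deductible: $15,571 − $2,900 = $12,671.
$12,671 is within the $18,664 limit, so the insurer pays $12,671.

$12,671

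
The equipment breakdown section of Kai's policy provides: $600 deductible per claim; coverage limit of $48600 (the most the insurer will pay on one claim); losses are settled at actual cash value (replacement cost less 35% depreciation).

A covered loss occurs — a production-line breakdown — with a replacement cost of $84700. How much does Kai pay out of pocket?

Depreciate 35%: the covered value is $84700 × 0.65 = $55055.
Subtract the deductible: $55055 − $600 = $54455.
Since $54455 > $48600, the payout is capped at $48600.
Business owner's share is the uncovered remainder: $84700 − $48600 = $36100.

$36100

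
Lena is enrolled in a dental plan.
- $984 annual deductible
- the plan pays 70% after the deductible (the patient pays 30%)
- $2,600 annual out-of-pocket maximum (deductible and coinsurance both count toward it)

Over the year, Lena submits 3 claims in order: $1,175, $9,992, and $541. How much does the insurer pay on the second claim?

$8,433.30

Claim 1 — $1,175: deductible takes $984, $191 remains; patient's 30% is $57.30. Patient pays $1,041.30; OOP now $1,041.30. Plan pays $1,175 − $1,041.30 = $133.70.
Claim 2 — $9,992: deductible already satisfied, so patient's share is 30% × $9,992 = $2,997.60. Adding that to $1,041.30 gives $4,038.90, past the $2,600 cap; patient pays only $2,600 − $1,041.30 = $1,558.70. Plan pays $9,992 − $1,558.70 = $8,433.30.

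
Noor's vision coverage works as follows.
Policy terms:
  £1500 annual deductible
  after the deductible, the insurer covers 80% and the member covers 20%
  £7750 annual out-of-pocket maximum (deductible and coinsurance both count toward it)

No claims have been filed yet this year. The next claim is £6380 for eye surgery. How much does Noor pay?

£2476

Nothing has been paid toward the £1500 deductible, so the first £1500 of this charge is applied there.
That leaves £6380 − £1500 = £4880 for coinsurance.
Coinsurance: £4880 × 20% = £976.
That puts the member's cost at £1500 + £976 = £2476 before any cap.
Year-to-date out-of-pocket becomes £0 + £2476 = £2476, still under the £7750 maximum, so no cap applies.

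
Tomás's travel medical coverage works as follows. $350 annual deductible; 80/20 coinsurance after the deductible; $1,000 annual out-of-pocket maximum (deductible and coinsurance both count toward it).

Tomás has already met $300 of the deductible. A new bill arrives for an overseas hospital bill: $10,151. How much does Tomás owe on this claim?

Deductible still to meet: $350 − $300 = $50.
The remaining $10,101 (= $10,151 − $50) moves to coinsurance.
Traveler's 20% share of $10,101 is $2,020.20.
That puts the traveler's cost at $50 + $2,020.20 = $2,070.20 before any cap.
That would bring total out-of-pocket to $2,370.20, past the $1,000 cap. The traveler is capped at $1,000 − $300 = $700 on this claim.

$700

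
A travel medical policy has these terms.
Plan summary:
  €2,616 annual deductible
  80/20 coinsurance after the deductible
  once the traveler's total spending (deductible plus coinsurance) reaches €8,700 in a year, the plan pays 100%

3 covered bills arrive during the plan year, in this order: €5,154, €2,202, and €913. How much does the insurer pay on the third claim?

Claim 1 (€5,154): €2,616 finishes the deductible; €2,538 goes to coinsurance; 20% of €2,538 = €507.60. Cost to traveler: €3,123.60. OOP to date €3,123.60. Plan pays €5,154 − €3,123.60 = €2,030.40.
Claim 2 (€2,202): deductible met; 20% of €2,202 = €440.40. Cost to traveler: €440.40. OOP to date €3,564. Insurer: €2,202 − €440.40 = €1,761.60.
Claim 3 (€913): deductible already satisfied, so traveler's share is 20% × €913 = €182.60. Traveler pays €182.60; OOP now €3,746.60. Insurer: €913 − €182.60 = €730.40.

€730.40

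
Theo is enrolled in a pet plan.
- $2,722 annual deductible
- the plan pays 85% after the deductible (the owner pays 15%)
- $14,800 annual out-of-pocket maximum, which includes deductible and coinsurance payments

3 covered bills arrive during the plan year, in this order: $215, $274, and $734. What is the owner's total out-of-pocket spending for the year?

$1,223

Claim 1 — $215: fully absorbed by the deductible. Owner pays $215; OOP now $215.
Claim 2 — $274: entire amount goes to the deductible. Owner owes $274 (running OOP $489).
Claim 3 — $734: fully absorbed by the deductible. Owner pays $734; OOP now $1,223.
Summing the owner's payments: $215 + $274 + $734 = $1,223.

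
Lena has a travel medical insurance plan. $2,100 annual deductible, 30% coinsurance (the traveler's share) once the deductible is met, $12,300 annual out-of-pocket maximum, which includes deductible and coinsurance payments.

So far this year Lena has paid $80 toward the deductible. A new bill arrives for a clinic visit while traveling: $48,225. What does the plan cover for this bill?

$36,005

Remaining deductible: $2,100 − $80 = $2,020.
The remaining $46,205 (= $48,225 − $2,020) moves to coinsurance.
Coinsurance: $46,205 × 30% = $13,861.50.
That puts the traveler's cost at $2,020 + $13,861.50 = $15,881.50 before any cap.
That would bring total out-of-pocket to $15,961.50, past the $12,300 cap. The traveler is capped at $12,300 − $80 = $12,220 on this claim.
The plan picks up $48,225 − $12,220 = $36,005.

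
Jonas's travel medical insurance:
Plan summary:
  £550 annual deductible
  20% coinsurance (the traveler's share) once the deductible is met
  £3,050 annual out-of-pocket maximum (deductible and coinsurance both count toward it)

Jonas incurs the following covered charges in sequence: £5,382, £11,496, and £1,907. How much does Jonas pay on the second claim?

#1 (£5,382): £550 finishes the deductible; £4,832 goes to coinsurance; coinsurance £4,832 × 20% = £966.40. Traveler pays £1,516.40; OOP now £1,516.40.
#2 (£11,496): deductible already satisfied, so traveler's share is 20% × £11,496 = £2,299.20. OOP would hit £3,815.60 > £3,050, so the cap limits the traveler to £3,050 − £1,516.40 = £1,533.60.

£1,533.60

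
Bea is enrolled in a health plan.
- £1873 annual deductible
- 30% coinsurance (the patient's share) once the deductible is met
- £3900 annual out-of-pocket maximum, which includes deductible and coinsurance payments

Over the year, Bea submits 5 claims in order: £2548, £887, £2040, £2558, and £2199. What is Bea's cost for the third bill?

Claim 1 — £2548: £1873 finishes the deductible; £675 goes to coinsurance; 30% of £675 = £202.50. Cost to patient: £2075.50. OOP to date £2075.50.
Claim 2 — £887: 30% coinsurance on £887 = £266.10. Cost to patient: £266.10. OOP to date £2341.60.
Claim 3 — £2040: deductible met; 30% of £2040 = £612. Cost to patient: £612. OOP to date £2953.60.

£612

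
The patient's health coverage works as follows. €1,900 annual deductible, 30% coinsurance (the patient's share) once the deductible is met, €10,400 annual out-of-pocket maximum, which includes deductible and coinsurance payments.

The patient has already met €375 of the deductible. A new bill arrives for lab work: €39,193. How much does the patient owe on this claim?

€10,025

€375 of the €1,900 deductible is already met, leaving €1,525.
The remaining €37,668 (= €39,193 − €1,525) moves to coinsurance.
Patient's 30% share of €37,668 is €11,300.40.
Patient responsibility before any cap: €1,525 + €11,300.40 = €12,825.40.
Adding €12,825.40 to the €375 already spent would give €13,200.40, which exceeds the €10,400 cap; the patient pays just €10,400 − €375 = €10,025.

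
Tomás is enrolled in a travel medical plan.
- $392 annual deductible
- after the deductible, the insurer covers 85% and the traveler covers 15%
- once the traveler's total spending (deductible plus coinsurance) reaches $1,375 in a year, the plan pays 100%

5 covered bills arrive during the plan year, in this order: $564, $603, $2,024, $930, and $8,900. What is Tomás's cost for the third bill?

Bill 1, $564: $392 to deductible, leaving $172; coinsurance $172 × 15% = $25.80. Traveler owes $417.80 (running OOP $417.80).
Bill 2, $603: 15% coinsurance on $603 = $90.45. Cost to traveler: $90.45. OOP to date $508.25.
Bill 3, $2,024: deductible already satisfied, so traveler's share is 15% × $2,024 = $303.60. Cost to traveler: $303.60. OOP to date $811.85.

$303.60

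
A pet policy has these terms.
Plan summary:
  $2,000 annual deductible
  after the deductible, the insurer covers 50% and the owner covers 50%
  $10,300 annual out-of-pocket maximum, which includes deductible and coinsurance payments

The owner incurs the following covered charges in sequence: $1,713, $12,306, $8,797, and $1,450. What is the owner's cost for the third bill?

Claim 1 — $1,713: all of it applies to the deductible. Cost to owner: $1,713. OOP to date $1,713.
Claim 2 — $12,306: $287 to deductible, leaving $12,019; owner's 50% is $6,009.50. Cost to owner: $6,296.50. OOP to date $8,009.50.
Claim 3 — $8,797: 50% coinsurance on $8,797 = $4,398.50. That would push OOP to $12,408, over the $10,300 cap, so owner pays $10,300 − $8,009.50 = $2,290.50.

$2,290.50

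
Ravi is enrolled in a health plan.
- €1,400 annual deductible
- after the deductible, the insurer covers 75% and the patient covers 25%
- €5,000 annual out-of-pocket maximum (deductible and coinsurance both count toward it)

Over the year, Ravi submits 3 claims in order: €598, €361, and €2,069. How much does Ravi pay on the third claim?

€848

Claim 1 (€598): all of it applies to the deductible. Patient pays €598; OOP now €598.
Claim 2 (€361): all of it applies to the deductible. Patient pays €361; OOP now €959.
Claim 3 (€2,069): deductible takes €441, €1,628 remains; coinsurance €1,628 × 25% = €407. Patient pays €848; OOP now €1,807.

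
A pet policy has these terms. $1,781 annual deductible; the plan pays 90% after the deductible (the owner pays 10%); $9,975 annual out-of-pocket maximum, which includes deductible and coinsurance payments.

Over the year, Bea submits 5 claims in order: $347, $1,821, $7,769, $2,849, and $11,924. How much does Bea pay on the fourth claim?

#1 ($347): entire amount goes to the deductible. Owner pays $347; OOP now $347.
#2 ($1,821): $1,434 finishes the deductible; $387 goes to coinsurance; owner's 10% is $38.70. Owner pays $1,472.70; OOP now $1,819.70.
#3 ($7,769): deductible already satisfied, so owner's share is 10% × $7,769 = $776.90. Owner owes $776.90 (running OOP $2,596.60).
#4 ($2,849): 10% coinsurance on $2,849 = $284.90. Owner pays $284.90; OOP now $2,881.50.

$284.90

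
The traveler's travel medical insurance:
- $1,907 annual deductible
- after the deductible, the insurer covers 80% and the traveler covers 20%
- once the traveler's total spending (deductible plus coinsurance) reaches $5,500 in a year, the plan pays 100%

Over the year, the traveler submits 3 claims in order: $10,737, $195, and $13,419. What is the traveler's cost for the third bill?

#1 ($10,737): $1,907 finishes the deductible; $8,830 goes to coinsurance; coinsurance $8,830 × 20% = $1,766. Traveler owes $3,673 (running OOP $3,673).
#2 ($195): 20% coinsurance on $195 = $39. Traveler owes $39 (running OOP $3,712).
#3 ($13,419): deductible met; 20% of $13,419 = $2,683.80. Adding that to $3,712 gives $6,395.80, past the $5,500 cap; traveler pays only $5,500 − $3,712 = $1,788.

$1,788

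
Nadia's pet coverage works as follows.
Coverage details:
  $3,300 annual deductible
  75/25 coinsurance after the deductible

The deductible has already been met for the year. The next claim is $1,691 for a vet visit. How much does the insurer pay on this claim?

$1,268.25

With the deductible met, the entire $1,691 is subject to coinsurance.
Coinsurance: $1,691 × 25% = $422.75.
The insurer covers the remainder: $1,691 − $422.75 = $1,268.25.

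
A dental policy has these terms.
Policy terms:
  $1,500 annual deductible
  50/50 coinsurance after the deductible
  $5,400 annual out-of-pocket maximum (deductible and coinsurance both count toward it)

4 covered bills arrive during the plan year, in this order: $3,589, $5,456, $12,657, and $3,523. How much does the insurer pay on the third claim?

#1 ($3,589): deductible takes $1,500, $2,089 remains; coinsurance $2,089 × 50% = $1,044.50. Cost to patient: $2,544.50. OOP to date $2,544.50. Insurer: $3,589 − $2,544.50 = $1,044.50.
#2 ($5,456): deductible met; 50% of $5,456 = $2,728. Patient owes $2,728 (running OOP $5,272.50). Insurer: $5,456 − $2,728 = $2,728.
#3 ($12,657): deductible met; 50% of $12,657 = $6,328.50. That would push OOP to $11,601, over the $5,400 cap, so patient pays $5,400 − $5,272.50 = $127.50. Plan pays $12,657 − $127.50 = $12,529.50.

$12,529.50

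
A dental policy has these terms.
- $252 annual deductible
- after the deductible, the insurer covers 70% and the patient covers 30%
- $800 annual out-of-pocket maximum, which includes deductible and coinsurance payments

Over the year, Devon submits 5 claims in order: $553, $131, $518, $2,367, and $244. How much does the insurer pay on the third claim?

$362.60

Claim 1 ($553): $252 finishes the deductible; $301 goes to coinsurance; patient's 30% is $90.30. Cost to patient: $342.30. OOP to date $342.30. Plan pays $553 − $342.30 = $210.70.
Claim 2 ($131): 30% coinsurance on $131 = $39.30. Patient owes $39.30 (running OOP $381.60). Insurer: $131 − $39.30 = $91.70.
Claim 3 ($518): deductible already satisfied, so patient's share is 30% × $518 = $155.40. Patient pays $155.40; OOP now $537. Plan pays $518 − $155.40 = $362.60.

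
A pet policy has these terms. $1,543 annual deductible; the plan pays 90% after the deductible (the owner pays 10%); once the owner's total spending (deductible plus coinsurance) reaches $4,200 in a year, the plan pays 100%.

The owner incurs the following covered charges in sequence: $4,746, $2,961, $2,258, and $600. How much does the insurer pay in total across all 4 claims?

Claim 1 ($4,746): $1,543 to deductible, leaving $3,203; 10% of $3,203 = $320.30. Owner owes $1,863.30 (running OOP $1,863.30). Plan pays $4,746 − $1,863.30 = $2,882.70.
Claim 2 ($2,961): 10% coinsurance on $2,961 = $296.10. Cost to owner: $296.10. OOP to date $2,159.40. Insurer: $2,961 − $296.10 = $2,664.90.
Claim 3 ($2,258): 10% coinsurance on $2,258 = $225.80. Owner owes $225.80 (running OOP $2,385.20). Plan pays $2,258 − $225.80 = $2,032.20.
Claim 4 ($600): 10% coinsurance on $600 = $60. Owner owes $60 (running OOP $2,445.20). Plan pays $600 − $60 = $540.
Insurer total: $2,882.70 + $2,664.90 + $2,032.20 + $540 = $8,119.80.

$8,119.80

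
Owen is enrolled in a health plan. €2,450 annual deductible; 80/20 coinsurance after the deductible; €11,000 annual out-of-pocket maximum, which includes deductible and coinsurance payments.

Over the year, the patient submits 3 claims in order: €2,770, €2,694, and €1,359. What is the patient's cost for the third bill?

Claim 1 — €2,770: €2,450 to deductible, leaving €320; patient's 20% is €64. Cost to patient: €2,514. OOP to date €2,514.
Claim 2 — €2,694: deductible already satisfied, so patient's share is 20% × €2,694 = €538.80. Cost to patient: €538.80. OOP to date €3,052.80.
Claim 3 — €1,359: 20% coinsurance on €1,359 = €271.80. Cost to patient: €271.80. OOP to date €3,324.60.

€271.80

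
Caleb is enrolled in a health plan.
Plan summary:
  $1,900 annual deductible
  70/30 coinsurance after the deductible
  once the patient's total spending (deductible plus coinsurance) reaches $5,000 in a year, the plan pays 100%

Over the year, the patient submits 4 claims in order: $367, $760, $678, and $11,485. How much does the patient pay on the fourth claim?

Claim 1 — $367: fully absorbed by the deductible. Patient owes $367 (running OOP $367).
Claim 2 — $760: entire amount goes to the deductible. Patient pays $760; OOP now $1,127.
Claim 3 — $678: all of it applies to the deductible. Patient owes $678 (running OOP $1,805).
Claim 4 — $11,485: deductible takes $95, $11,390 remains; coinsurance $11,390 × 30% = $3,417. Deductible plus coinsurance: $95 + $3,417 = $3,512. OOP would hit $5,317 > $5,000, so the cap limits the patient to $5,000 − $1,805 = $3,195.

$3,195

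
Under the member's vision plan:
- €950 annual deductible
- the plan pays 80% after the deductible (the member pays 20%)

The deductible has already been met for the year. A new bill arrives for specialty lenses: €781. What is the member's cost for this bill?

€156.20

The deductible is already satisfied, so the full bill goes to coinsurance.
20% of €781 = €156.20 falls to the member.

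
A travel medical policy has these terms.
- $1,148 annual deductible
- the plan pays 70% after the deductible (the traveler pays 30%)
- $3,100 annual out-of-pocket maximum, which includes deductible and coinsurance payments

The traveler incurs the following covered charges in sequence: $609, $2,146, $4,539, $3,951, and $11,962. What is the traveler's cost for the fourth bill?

$108.20

Claim 1 ($609): fully absorbed by the deductible. Traveler owes $609 (running OOP $609).
Claim 2 ($2,146): deductible takes $539, $1,607 remains; coinsurance $1,607 × 30% = $482.10. Traveler pays $1,021.10; OOP now $1,630.10.
Claim 3 ($4,539): deductible met; 30% of $4,539 = $1,361.70. Cost to traveler: $1,361.70. OOP to date $2,991.80.
Claim 4 ($3,951): deductible met; 30% of $3,951 = $1,185.30. Adding that to $2,991.80 gives $4,177.10, past the $3,100 cap; traveler pays only $3,100 − $2,991.80 = $108.20.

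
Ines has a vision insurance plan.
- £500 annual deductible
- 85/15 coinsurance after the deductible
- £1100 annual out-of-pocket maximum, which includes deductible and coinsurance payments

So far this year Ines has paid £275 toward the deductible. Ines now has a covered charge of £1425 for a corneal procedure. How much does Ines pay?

£405

Remaining deductible: £500 − £275 = £225.
That leaves £1425 − £225 = £1200 for coinsurance.
Coinsurance: £1200 × 15% = £180.
So the member owes £225 + £180 = £405 before any cap.
Total out-of-pocket so far would be £275 + £405 = £680, below the £1100 cap — no reduction.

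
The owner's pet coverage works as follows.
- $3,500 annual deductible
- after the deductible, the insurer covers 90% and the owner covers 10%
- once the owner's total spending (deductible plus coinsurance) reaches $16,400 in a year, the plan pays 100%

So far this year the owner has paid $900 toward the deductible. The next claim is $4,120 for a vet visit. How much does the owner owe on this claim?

$2,752

$900 of the $3,500 deductible is already met, leaving $2,600.
After the $2,600 deductible portion, $4,120 − $2,600 = $1,520 is subject to coinsurance.
10% of $1,520 = $152 falls to the owner.
That puts the owner's cost at $2,600 + $152 = $2,752 before any cap.
Year-to-date out-of-pocket becomes $900 + $2,752 = $3,652, still under the $16,400 maximum, so no cap applies.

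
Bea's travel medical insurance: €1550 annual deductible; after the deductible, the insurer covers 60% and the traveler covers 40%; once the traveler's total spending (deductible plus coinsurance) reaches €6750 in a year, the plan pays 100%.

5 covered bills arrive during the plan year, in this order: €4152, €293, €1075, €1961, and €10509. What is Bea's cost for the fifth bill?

Claim 1 (€4152): €1550 finishes the deductible; €2602 goes to coinsurance; traveler's 40% is €1040.80. Traveler owes €2590.80 (running OOP €2590.80).
Claim 2 (€293): 40% coinsurance on €293 = €117.20. Traveler owes €117.20 (running OOP €2708).
Claim 3 (€1075): 40% coinsurance on €1075 = €430. Traveler pays €430; OOP now €3138.
Claim 4 (€1961): deductible already satisfied, so traveler's share is 40% × €1961 = €784.40. Traveler pays €784.40; OOP now €3922.40.
Claim 5 (€10509): deductible met; 40% of €10509 = €4203.60. Adding that to €3922.40 gives €8126, past the €6750 cap; traveler pays only €6750 − €3922.40 = €2827.60.

€2827.60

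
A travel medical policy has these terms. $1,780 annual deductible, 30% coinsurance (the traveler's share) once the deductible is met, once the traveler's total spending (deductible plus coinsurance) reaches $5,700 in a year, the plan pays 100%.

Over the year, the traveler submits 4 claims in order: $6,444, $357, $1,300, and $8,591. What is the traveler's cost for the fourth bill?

#1 ($6,444): $1,780 finishes the deductible; $4,664 goes to coinsurance; 30% of $4,664 = $1,399.20. Traveler pays $3,179.20; OOP now $3,179.20.
#2 ($357): deductible already satisfied, so traveler's share is 30% × $357 = $107.10. Cost to traveler: $107.10. OOP to date $3,286.30.
#3 ($1,300): deductible met; 30% of $1,300 = $390. Cost to traveler: $390. OOP to date $3,676.30.
#4 ($8,591): 30% coinsurance on $8,591 = $2,577.30. That would push OOP to $6,253.60, over the $5,700 cap, so traveler pays $5,700 − $3,676.30 = $2,023.70.

$2,023.70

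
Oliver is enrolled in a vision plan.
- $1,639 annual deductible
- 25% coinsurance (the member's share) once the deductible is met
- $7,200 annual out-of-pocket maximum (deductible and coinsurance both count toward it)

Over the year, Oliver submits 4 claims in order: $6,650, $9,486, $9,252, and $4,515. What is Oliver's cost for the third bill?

$1,936.75

Claim 1 — $6,650: $1,639 finishes the deductible; $5,011 goes to coinsurance; 25% of $5,011 = $1,252.75. Member owes $2,891.75 (running OOP $2,891.75).
Claim 2 — $9,486: deductible already satisfied, so member's share is 25% × $9,486 = $2,371.50. Cost to member: $2,371.50. OOP to date $5,263.25.
Claim 3 — $9,252: deductible met; 25% of $9,252 = $2,313. Adding that to $5,263.25 gives $7,576.25, past the $7,200 cap; member pays only $7,200 − $5,263.25 = $1,936.75.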